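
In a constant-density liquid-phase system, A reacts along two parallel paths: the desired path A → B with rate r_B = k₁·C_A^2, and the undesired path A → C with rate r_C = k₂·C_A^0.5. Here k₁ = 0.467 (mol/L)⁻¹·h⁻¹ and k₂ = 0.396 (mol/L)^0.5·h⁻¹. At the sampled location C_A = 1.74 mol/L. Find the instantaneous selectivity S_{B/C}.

2.71

S_{B/C} = r_B/r_C = (k₁·C_A^2)/(k₂·C_A^0.5) = (k₁/k₂)·C_A^1.5.
= (0.467×1.740^2) / (0.396×1.740^0.5) = 1.414/0.5224 = 2.71.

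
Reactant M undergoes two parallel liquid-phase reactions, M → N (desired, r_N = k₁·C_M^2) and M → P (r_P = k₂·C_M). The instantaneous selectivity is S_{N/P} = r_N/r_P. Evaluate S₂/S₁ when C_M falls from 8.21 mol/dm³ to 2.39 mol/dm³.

S_{N/P} = (k₁/k₂)·C_M, so S₂/S₁ = (C_{M,2}/C_{M,1}).
= 2.39/8.21 = 0.291.

0.291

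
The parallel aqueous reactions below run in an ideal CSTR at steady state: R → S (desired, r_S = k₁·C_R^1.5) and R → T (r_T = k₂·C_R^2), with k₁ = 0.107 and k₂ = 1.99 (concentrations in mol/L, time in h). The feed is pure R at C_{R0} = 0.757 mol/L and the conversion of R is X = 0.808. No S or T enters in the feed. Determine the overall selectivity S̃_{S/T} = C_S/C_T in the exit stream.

Exit C_R = C_{R0}(1−X) = 0.757×0.192 = 0.1453 mol/L.
Rates in a CSTR are evaluated at the outlet concentration: r_S = 0.107×0.1453^1.5 = 0.005929, r_T = 1.99×0.1453^2 = 0.04204.
Overall selectivity = C_S/C_T = r_Sτ/(r_Tτ) = r_S/r_T = 0.141.

0.141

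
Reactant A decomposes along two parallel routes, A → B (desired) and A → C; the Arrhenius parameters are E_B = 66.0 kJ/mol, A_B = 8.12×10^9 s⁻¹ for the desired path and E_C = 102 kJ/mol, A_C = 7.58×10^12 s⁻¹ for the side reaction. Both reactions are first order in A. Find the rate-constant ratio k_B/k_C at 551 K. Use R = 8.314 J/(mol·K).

2.77

With equal orders, S_{B/C} = k_B/k_C = (A_B/A_C)·exp[(E_C−E_B)/(RT)].
(E_C−E_B)/(RT) = (102−66.0)×10³/(8.314×551) = 36000/4581 = 7.859.
k_B/k_C = (8.12×10^9/7.58×10^12)·exp(7.859) = 0.001071 × 2588 = 2.77.
Since E_B < E_C, lowering the temperature improves selectivity toward B.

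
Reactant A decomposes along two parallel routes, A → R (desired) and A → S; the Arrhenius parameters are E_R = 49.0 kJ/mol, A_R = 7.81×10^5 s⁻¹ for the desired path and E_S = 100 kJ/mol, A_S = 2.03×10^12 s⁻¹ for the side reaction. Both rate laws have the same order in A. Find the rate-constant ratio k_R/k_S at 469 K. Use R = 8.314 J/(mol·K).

0.184

With equal orders, S_{R/S} = k_R/k_S = (A_R/A_S)·exp[(E_S−E_R)/(RT)].
(E_S−E_R)/(RT) = (100−49.0)×10³/(8.314×469) = 51000/3899 = 13.08.
k_R/k_S = (7.81×10^5/2.03×10^12)·exp(13.08) = 3.847×10^-7 × 4.790×10^5 = 0.184.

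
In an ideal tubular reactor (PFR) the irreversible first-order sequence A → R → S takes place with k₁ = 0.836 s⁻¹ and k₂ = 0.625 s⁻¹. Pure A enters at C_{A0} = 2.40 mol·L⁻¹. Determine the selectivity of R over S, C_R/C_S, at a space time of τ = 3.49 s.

0.327

Solving the coupled first-order balances gives C_R(τ) = [k₁/(k₂−k₁)]·C_{A0}·(e^(−k₁τ) − e^(−k₂τ)).
e^(−k₁τ) = e^(−0.836×3.49) = e^(−2.918) = 0.05406; e^(−k₂τ) = e^(−2.181) = 0.1129.
C_R = 0.836×2.40/(0.625−0.836) × (0.05406−0.1129) = (-9.509)×(-0.05884) = 0.5595 mol·L⁻¹.
C_A = C_{A0}e^(−k₁τ) = 0.1297 mol·L⁻¹, so C_S = C_{A0}−C_A−C_R = 1.711 mol·L⁻¹; C_R/C_S = 0.327.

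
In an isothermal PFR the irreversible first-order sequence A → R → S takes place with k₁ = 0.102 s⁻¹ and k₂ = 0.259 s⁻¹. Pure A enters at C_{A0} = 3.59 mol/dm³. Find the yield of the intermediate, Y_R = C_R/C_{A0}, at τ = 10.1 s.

Solving the coupled first-order balances gives C_R(τ) = [k₁/(k₂−k₁)]·C_{A0}·(e^(−k₁τ) − e^(−k₂τ)).
e^(−k₁τ) = e^(−0.102×10.1) = e^(−1.030) = 0.3569; e^(−k₂τ) = e^(−2.616) = 0.07310.
C_R = 0.102×3.59/(0.259−0.102) × (0.3569−0.07310) = 2.332×0.2838 = 0.6620 mol/dm³.
Y_R = C_R/C_{A0} = 0.6620/3.59 = 0.184.

0.184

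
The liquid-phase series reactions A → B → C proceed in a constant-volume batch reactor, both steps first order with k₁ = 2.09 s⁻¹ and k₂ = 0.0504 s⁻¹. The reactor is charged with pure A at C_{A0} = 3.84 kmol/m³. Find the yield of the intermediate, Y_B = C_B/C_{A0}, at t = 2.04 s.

For first-order series with pure A initially, C_B(t) = k₁C_{A0}/(k₂−k₁)·(e^(−k₁t) − e^(−k₂t)).
e^(−k₁t) = e^(−2.09×2.04) = e^(−4.264) = 0.01407; e^(−k₂t) = e^(−0.1028) = 0.9023.
C_B = 2.09×3.84/(0.0504−2.09) × (0.01407−0.9023) = (-3.935)×(-0.8882) = 3.495 kmol/m³.
Y_B = C_B/C_{A0} = 3.495/3.84 = 0.910.

0.910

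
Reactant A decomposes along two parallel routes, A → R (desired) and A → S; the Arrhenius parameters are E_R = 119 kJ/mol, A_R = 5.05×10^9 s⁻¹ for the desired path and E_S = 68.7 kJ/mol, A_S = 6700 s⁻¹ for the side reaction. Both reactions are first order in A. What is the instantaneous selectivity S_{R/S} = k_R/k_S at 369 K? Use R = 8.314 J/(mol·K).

0.0571

k_R/k_S = (A_R/A_S)·exp[−(E_R−E_S)/(RT)] = (A_R/A_S)·exp[(E_S−E_R)/(RT)].
(E_S−E_R)/(RT) = (68.7−119)×10³/(8.314×369) = -50300/3068 = -16.40.
k_R/k_S = (5.05×10^9/6700)·exp(-16.40) = 7.537×10^5 × 7.575×10^-8 = 0.0571.
Since E_R > E_S, raising the temperature improves selectivity toward R.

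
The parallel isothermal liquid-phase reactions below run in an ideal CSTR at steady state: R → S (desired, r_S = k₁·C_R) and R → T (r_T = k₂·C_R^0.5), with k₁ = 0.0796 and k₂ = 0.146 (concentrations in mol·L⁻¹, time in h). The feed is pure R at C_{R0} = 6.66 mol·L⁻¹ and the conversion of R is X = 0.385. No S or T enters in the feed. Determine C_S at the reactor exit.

1.35 mol·L⁻¹

Exit C_R = C_{R0}(1−X) = 6.66×0.615 = 4.096 mol·L⁻¹.
Rates in a CSTR are evaluated at the outlet concentration: r_S = 0.0796×4.096 = 0.3260, r_T = 0.146×4.096^0.5 = 0.2955.
Fraction of consumed R going to S: r_S/(r_S+r_T) = 0.5246.
C_S = 0.5246·C_{R0}·X = 0.5246×6.66×0.385 = 1.35 mol·L⁻¹.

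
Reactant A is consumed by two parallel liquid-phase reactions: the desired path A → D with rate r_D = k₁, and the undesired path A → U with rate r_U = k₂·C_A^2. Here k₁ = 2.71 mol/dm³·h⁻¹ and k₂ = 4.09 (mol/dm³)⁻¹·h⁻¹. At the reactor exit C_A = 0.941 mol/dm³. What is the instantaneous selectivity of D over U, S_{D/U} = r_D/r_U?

S_{D/U} = r_D/r_U = (k₁)/(k₂·C_A^2) = (k₁/k₂)·C_A^-2.
= (2.71) / (4.09×0.9410^2) = 2.710/3.622 = 0.748.
The undesired path is higher order in A, so low C_A (CSTR or dilute feed) favours D.

0.748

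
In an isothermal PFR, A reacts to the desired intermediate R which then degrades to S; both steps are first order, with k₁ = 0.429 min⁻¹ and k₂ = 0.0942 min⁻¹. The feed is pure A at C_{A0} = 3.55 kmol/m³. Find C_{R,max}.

2.32 kmol/m³

At the optimum, C_{R,max}/C_{A0} = (k₁/k₂)^[k₂/(k₂−k₁)].
= (0.429/0.0942)^(0.0942/(0.0942−0.429)) = (4.554)^(-0.2814) = 0.6528.
C_{R,max} = 0.6528×3.55 = 2.32 kmol/m³.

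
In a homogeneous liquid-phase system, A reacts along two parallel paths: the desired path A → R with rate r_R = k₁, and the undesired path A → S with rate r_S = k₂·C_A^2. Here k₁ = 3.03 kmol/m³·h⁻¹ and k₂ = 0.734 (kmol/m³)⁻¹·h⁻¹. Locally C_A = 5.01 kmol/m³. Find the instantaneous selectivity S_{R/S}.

S_{R/S} = r_R/r_S = (k₁)/(k₂·C_A^2) = (k₁/k₂)·C_A^-2.
= (3.03) / (0.734×5.010^2) = 3.030/18.42 = 0.164.
The undesired path is higher order in A, so low C_A (CSTR or dilute feed) favours R.

0.164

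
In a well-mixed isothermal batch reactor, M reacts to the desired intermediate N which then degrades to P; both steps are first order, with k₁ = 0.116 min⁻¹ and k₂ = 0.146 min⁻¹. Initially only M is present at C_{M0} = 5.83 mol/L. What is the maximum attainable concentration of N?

1.90 mol/L

For a first-order series the maximum intermediate yield is C_{N,max}/C_{M0} = (k₁/k₂)^[k₂/(k₂−k₁)].
= (0.116/0.146)^(0.146/(0.146−0.116)) = (0.7945)^(4.867) = 0.3265.
C_{N,max} = 0.3265×5.83 = 1.90 mol/L.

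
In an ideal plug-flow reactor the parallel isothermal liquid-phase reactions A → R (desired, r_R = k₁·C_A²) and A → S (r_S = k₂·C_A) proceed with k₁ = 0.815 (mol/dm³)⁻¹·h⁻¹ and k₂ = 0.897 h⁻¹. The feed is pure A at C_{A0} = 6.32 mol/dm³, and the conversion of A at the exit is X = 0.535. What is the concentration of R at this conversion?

C_A = C_{A0}(1−X) = 2.939 mol/dm³.
Along a PFR/batch, dC_S/dC_A = −r_S/(r_R+r_S) = −k₂/(k₂+k₁·C_A).
Integrating from C_{A0} to C_A: C_S = (0.897/0.815)·ln[(0.897+0.815·6.32)/(0.897+0.815·2.94)] = 1.101·ln(6.048/3.292) = 0.6694 mol/dm³.
Then C_R = (C_{A0}−C_A) − C_S = 3.381 − 0.6694 = 2.712 mol/dm³.

2.71 mol/dm³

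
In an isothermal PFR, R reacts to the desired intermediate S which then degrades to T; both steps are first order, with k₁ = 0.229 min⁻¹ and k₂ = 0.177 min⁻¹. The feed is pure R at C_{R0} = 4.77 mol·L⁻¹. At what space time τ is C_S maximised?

4.95 min

For first-order series the maximum of C_S occurs at τ_opt = ln(k₂/k₁)/(k₂−k₁).
= ln(0.177/0.229)/(0.177−0.229) = ln(0.7729)/-0.05200 = -0.2576/-0.05200 = 4.95 min.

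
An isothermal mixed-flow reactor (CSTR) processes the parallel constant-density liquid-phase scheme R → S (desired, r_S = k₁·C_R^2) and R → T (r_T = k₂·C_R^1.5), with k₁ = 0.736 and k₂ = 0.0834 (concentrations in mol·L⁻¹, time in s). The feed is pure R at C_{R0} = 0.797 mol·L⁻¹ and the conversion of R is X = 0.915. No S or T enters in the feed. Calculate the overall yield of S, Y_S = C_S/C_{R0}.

0.637

Exit C_R = C_{R0}(1−X) = 0.797×0.0850 = 0.06774 mol·L⁻¹.
A CSTR operates uniformly at the exit composition, giving r_S = 0.003378 and r_T = 0.001471 (each k·C_R^n at C_R = 0.06774).
Fraction of consumed R going to S: r_S/(r_S+r_T) = 0.6967.
C_S = 0.6967·C_{R0}·X = 0.6967×0.797×0.915 = 0.508 mol·L⁻¹; Y_S = C_S/C_{R0} = 0.637.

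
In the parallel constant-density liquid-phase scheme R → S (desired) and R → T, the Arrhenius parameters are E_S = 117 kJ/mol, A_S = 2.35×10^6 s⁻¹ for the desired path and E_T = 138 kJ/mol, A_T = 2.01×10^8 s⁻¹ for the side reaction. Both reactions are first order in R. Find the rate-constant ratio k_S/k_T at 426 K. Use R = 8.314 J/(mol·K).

With equal orders, S_{S/T} = k_S/k_T = (A_S/A_T)·exp[(E_T−E_S)/(RT)].
(E_T−E_S)/(RT) = (138−117)×10³/(8.314×426) = 21000/3542 = 5.929.
k_S/k_T = (2.35×10^6/2.01×10^8)·exp(5.929) = 0.01169 × 375.9 = 4.39.

4.39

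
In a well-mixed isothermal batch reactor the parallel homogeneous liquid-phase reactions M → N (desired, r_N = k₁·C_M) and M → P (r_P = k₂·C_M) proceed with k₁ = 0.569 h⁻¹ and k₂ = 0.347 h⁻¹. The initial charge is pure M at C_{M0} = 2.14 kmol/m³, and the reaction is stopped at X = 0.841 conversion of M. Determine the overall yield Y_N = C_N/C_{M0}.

C_M = C_{M0}(1−X) = 0.3403 kmol/m³.
Both paths are first order in M, so the instantaneous fraction to N is constant: dC_N/d(−C_M) = k₁/(k₁+k₂) = 0.6212.
C_N = 0.6212·(C_{M0}−C_M) = 0.6212×1.800 = 1.12 kmol/m³.
Y_N = C_N/C_{M0} = 1.118/2.14 = 0.522.

0.522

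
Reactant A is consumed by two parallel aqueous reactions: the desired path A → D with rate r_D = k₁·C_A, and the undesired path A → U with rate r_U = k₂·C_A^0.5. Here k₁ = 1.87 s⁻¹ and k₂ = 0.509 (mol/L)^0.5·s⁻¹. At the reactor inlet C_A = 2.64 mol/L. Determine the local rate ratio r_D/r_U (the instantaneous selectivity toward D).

5.97

S_{D/U} = r_D/r_U = (k₁·C_A)/(k₂·C_A^0.5) = (k₁/k₂)·C_A^0.5.
= (1.87×2.640) / (0.509×2.640^0.5) = 4.937/0.8270 = 5.97.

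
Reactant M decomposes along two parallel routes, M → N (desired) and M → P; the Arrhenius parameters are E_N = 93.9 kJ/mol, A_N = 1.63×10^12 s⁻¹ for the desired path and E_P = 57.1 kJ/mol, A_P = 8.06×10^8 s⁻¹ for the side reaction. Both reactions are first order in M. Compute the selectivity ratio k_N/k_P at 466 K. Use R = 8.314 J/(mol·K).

0.152

With equal orders, S_{N/P} = k_N/k_P = (A_N/A_P)·exp[(E_P−E_N)/(RT)].
(E_P−E_N)/(RT) = (57.1−93.9)×10³/(8.314×466) = -36800/3874 = -9.498.
k_N/k_P = (1.63×10^12/8.06×10^8)·exp(-9.498) = 2022 × 7.497×10^-5 = 0.152.
Since E_N > E_P, raising the temperature improves selectivity toward N.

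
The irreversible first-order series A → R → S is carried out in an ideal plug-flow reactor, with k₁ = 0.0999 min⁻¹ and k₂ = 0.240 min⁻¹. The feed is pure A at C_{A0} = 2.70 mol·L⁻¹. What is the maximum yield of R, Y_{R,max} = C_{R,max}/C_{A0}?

At the optimum, C_{R,max}/C_{A0} = (k₁/k₂)^[k₂/(k₂−k₁)].
= (0.0999/0.240)^(0.240/(0.240−0.0999)) = (0.4163)^(1.713) = 0.2228.

0.223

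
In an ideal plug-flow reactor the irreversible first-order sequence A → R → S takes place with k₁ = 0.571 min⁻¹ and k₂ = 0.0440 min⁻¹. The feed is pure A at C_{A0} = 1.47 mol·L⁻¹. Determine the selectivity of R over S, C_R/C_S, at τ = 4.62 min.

Solving the coupled first-order balances gives C_R(τ) = [k₁/(k₂−k₁)]·C_{A0}·(e^(−k₁τ) − e^(−k₂τ)).
e^(−k₁τ) = e^(−0.571×4.62) = e^(−2.638) = 0.07150; e^(−k₂τ) = e^(−0.2033) = 0.8160.
C_R = 0.571×1.47/(0.0440−0.571) × (0.07150−0.8160) = (-1.593)×(-0.7445) = 1.186 mol·L⁻¹.
C_A = C_{A0}e^(−k₁τ) = 0.1051 mol·L⁻¹, so C_S = C_{A0}−C_A−C_R = 0.1790 mol·L⁻¹; C_R/C_S = 6.62.

6.62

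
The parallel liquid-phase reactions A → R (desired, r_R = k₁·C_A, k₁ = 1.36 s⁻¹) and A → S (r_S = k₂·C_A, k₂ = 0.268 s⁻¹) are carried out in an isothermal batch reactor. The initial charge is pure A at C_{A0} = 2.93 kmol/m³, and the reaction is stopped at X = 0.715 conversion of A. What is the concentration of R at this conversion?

1.75 kmol/m³

C_A = C_{A0}(1−X) = 0.8351 kmol/m³.
Both paths are first order in A, so the instantaneous fraction to R is constant: dC_R/d(−C_A) = k₁/(k₁+k₂) = 0.8354.
C_R = 0.8354·(C_{A0}−C_A) = 0.8354×2.095 = 1.75 kmol/m³.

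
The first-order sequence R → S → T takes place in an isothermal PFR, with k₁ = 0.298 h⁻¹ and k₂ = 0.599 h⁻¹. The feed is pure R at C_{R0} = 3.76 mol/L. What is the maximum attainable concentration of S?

Evaluating C_S at τ_opt = ln(k₂/k₁)/(k₂−k₁) gives C_{S,max}/C_{R0} = (k₁/k₂)^[k₂/(k₂−k₁)].
= (0.298/0.599)^(0.599/(0.599−0.298)) = (0.4975)^(1.990) = 0.2492.
C_{S,max} = 0.2492×3.76 = 0.937 mol/L.

0.937 mol/L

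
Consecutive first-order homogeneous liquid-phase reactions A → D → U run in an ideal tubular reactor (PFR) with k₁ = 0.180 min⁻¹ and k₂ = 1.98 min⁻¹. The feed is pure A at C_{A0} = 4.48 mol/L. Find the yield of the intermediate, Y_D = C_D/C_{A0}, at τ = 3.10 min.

0.0570

The intermediate concentration in a first-order A→B→C sequence is C_D = k₁C_{A0}(e^(−k₁τ) − e^(−k₂τ))/(k₂−k₁).
e^(−k₁τ) = e^(−0.180×3.10) = e^(−0.5580) = 0.5724; e^(−k₂τ) = e^(−6.138) = 0.002159.
C_D = 0.180×4.48/(1.98−0.180) × (0.5724−0.002159) = 0.4480×0.5702 = 0.2554 mol/L.
Y_D = C_D/C_{A0} = 0.2554/4.48 = 0.0570.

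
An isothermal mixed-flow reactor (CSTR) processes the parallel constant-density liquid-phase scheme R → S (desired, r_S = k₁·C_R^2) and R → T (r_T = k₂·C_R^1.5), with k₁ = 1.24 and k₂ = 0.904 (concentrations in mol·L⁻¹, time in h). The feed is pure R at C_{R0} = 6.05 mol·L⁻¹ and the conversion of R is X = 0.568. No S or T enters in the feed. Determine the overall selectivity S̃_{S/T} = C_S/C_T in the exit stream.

2.22

Exit C_R = C_{R0}(1−X) = 6.05×0.432 = 2.614 mol·L⁻¹.
A CSTR operates uniformly at the exit composition, giving r_S = 8.470 and r_T = 3.820 (each k·C_R^n at C_R = 2.614).
Overall selectivity = C_S/C_T = r_Sτ/(r_Tτ) = r_S/r_T = 2.22.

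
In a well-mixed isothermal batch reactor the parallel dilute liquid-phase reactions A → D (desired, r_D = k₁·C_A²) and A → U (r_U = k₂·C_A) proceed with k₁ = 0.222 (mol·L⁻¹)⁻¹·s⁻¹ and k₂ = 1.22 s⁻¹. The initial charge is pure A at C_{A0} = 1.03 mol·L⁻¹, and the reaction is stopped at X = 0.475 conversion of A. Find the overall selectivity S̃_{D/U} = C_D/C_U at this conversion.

0.142

C_A = C_{A0}(1−X) = 0.5408 mol·L⁻¹.
Along a PFR/batch, dC_U/dC_A = −r_U/(r_D+r_U) = −k₂/(k₂+k₁·C_A).
Integrating from C_{A0} to C_A: C_U = (1.22/0.222)·ln[(1.22+0.222·1.03)/(1.22+0.222·0.541)] = 5.495·ln(1.449/1.340) = 0.4283 mol·L⁻¹.
Then C_D = (C_{A0}−C_A) − C_U = 0.4892 − 0.4283 = 0.06096 mol·L⁻¹.
S̃_{D/U} = C_D/C_U = 0.06096/0.4283 = 0.142.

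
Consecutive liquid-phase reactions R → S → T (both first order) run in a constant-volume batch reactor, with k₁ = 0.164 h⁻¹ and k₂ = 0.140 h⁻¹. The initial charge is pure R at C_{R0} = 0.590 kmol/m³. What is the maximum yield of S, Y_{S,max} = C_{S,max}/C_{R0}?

0.397

Evaluating C_S at t_opt = ln(k₂/k₁)/(k₂−k₁) gives C_{S,max}/C_{R0} = (k₁/k₂)^[k₂/(k₂−k₁)].
= (0.164/0.140)^(0.140/(0.140−0.164)) = (1.171)^(-5.833) = 0.3973.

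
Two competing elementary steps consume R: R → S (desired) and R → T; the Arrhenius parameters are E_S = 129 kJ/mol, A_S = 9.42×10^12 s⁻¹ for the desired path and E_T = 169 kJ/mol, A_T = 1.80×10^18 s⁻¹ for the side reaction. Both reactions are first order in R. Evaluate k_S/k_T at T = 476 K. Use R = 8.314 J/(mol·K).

0.128

Since both paths have the same order in R, the concentration cancels and S_{S/T} = k_S/k_T = (A_S/A_T)·exp[(E_T−E_S)/(RT)].
(E_T−E_S)/(RT) = (169−129)×10³/(8.314×476) = 40000/3957 = 10.11.
k_S/k_T = (9.42×10^12/1.80×10^18)·exp(10.11) = 5.233×10^-6 × 24526 = 0.128.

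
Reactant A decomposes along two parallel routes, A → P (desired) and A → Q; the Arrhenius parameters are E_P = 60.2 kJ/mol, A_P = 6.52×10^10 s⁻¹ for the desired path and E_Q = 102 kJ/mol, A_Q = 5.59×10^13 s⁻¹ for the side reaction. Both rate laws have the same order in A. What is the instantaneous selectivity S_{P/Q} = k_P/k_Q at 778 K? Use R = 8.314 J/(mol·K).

k_P/k_Q = (A_P/A_Q)·exp[−(E_P−E_Q)/(RT)] = (A_P/A_Q)·exp[(E_Q−E_P)/(RT)].
(E_Q−E_P)/(RT) = (102−60.2)×10³/(8.314×778) = 41800/6468 = 6.462.
k_P/k_Q = (6.52×10^10/5.59×10^13)·exp(6.462) = 0.001166 × 640.5 = 0.747.
Since E_P < E_Q, lowering the temperature improves selectivity toward P.

0.747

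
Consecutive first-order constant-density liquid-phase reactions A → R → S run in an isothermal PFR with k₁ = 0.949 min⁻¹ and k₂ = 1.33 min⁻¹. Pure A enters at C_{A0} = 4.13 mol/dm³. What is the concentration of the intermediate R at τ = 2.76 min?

For first-order series with pure A initially, C_R(τ) = k₁C_{A0}/(k₂−k₁)·(e^(−k₁τ) − e^(−k₂τ)).
e^(−k₁τ) = e^(−0.949×2.76) = e^(−2.619) = 0.07286; e^(−k₂τ) = e^(−3.671) = 0.02546.
C_R = 0.949×4.13/(1.33−0.949) × (0.07286−0.02546) = 10.29×0.04740 = 0.4876 mol/dm³.

0.488 mol/dm³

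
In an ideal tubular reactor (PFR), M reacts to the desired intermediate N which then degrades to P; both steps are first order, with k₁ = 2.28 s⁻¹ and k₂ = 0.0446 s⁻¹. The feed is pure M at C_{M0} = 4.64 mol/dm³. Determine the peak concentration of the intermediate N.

For a first-order series the maximum intermediate yield is C_{N,max}/C_{M0} = (k₁/k₂)^[k₂/(k₂−k₁)].
= (2.28/0.0446)^(0.0446/(0.0446−2.28)) = (51.12)^(-0.01995) = 0.9245.
C_{N,max} = 0.9245×4.64 = 4.29 mol/dm³.

4.29 mol/dm³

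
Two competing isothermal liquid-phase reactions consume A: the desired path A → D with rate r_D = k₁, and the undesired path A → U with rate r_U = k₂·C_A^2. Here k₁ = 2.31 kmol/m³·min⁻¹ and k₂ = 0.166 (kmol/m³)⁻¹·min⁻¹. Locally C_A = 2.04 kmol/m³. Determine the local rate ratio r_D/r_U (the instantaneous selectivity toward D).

S_{D/U} = r_D/r_U = (k₁)/(k₂·C_A^2) = (k₁/k₂)·C_A^-2.
= (2.31) / (0.166×2.040^2) = 2.310/0.6908 = 3.34.
The undesired path is higher order in A, so low C_A (CSTR or dilute feed) favours D.

3.34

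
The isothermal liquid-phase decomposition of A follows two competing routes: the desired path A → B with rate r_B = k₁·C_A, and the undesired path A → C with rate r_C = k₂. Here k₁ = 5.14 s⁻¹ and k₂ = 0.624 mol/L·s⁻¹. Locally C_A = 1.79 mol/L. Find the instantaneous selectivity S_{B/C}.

S_{B/C} = r_B/r_C = (k₁·C_A)/(k₂) = (k₁/k₂)·C_A.
= (5.14×1.790) / (0.624) = 9.201/0.6240 = 14.7.
Since the desired path is higher order in A, keeping C_A high (PFR or concentrated feed) favours B.

14.7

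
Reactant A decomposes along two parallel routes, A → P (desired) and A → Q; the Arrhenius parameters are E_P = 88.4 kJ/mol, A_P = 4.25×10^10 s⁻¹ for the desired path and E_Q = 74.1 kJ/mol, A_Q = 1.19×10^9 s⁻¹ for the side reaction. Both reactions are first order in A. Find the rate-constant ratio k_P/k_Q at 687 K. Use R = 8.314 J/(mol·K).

2.92

Since both paths have the same order in A, the concentration cancels and S_{P/Q} = k_P/k_Q = (A_P/A_Q)·exp[(E_Q−E_P)/(RT)].
(E_Q−E_P)/(RT) = (74.1−88.4)×10³/(8.314×687) = -14300/5712 = -2.504.
k_P/k_Q = (4.25×10^10/1.19×10^9)·exp(-2.504) = 35.71 × 0.08179 = 2.92.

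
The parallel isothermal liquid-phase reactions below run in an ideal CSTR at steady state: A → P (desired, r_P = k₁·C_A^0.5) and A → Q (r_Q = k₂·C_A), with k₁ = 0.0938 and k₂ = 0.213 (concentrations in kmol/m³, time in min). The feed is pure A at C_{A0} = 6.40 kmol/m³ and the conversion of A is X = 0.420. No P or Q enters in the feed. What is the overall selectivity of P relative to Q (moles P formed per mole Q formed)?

0.229

Exit C_A = C_{A0}(1−X) = 6.40×0.580 = 3.712 kmol/m³.
In a CSTR the entire volume is at exit conditions, so r_P = 0.0938×3.712^0.5 = 0.1807 and r_Q = 0.213×3.712 = 0.7907.
Overall selectivity = C_P/C_Q = r_Pτ/(r_Qτ) = r_P/r_Q = 0.229.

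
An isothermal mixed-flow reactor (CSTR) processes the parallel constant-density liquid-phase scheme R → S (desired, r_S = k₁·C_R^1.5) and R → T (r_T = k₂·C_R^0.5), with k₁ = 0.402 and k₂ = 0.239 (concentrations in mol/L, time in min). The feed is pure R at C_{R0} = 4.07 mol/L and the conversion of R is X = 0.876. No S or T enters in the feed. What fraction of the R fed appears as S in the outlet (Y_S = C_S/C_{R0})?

0.402

Exit C_R = C_{R0}(1−X) = 4.07×0.124 = 0.5047 mol/L.
A CSTR operates uniformly at the exit composition, giving r_S = 0.1441 and r_T = 0.1698 (each k·C_R^n at C_R = 0.5047).
Fraction of consumed R going to S: r_S/(r_S+r_T) = 0.4591.
C_S = 0.4591·C_{R0}·X = 0.4591×4.07×0.876 = 1.64 mol/L; Y_S = C_S/C_{R0} = 0.402.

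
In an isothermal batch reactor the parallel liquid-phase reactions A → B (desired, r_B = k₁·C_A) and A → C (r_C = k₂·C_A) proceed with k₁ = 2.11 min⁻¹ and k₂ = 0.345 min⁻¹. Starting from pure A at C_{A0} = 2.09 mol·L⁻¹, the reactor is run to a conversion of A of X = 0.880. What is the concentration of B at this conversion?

C_A = C_{A0}(1−X) = 0.2508 mol·L⁻¹.
Both paths are first order in A, so the instantaneous fraction to B is constant: dC_B/d(−C_A) = k₁/(k₁+k₂) = 0.8595.
C_B = 0.8595·(C_{A0}−C_A) = 0.8595×1.839 = 1.58 mol·L⁻¹.

1.58 mol·L⁻¹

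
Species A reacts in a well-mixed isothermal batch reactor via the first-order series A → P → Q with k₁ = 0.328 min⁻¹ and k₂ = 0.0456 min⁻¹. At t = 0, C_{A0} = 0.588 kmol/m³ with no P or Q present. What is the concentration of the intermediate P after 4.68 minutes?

The intermediate concentration in a first-order A→B→C sequence is C_P = k₁C_{A0}(e^(−k₁t) − e^(−k₂t))/(k₂−k₁).
e^(−k₁t) = e^(−0.328×4.68) = e^(−1.535) = 0.2154; e^(−k₂t) = e^(−0.2134) = 0.8078.
C_P = 0.328×0.588/(0.0456−0.328) × (0.2154−0.8078) = (-0.6829)×(-0.5924) = 0.4046 kmol/m³.

0.405 kmol/m³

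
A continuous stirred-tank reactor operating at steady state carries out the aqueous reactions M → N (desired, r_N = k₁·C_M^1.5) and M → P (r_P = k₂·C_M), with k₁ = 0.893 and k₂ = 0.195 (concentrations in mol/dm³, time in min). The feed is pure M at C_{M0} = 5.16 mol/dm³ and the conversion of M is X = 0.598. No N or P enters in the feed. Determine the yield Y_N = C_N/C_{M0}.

0.519

Exit C_M = C_{M0}(1−X) = 5.16×0.402 = 2.074 mol/dm³.
A CSTR operates uniformly at the exit composition, giving r_N = 2.668 and r_P = 0.4045 (each k·C_M^n at C_M = 2.074).
Fraction of consumed M going to N: r_N/(r_N+r_P) = 0.8683.
C_N = 0.8683·C_{M0}·X = 0.8683×5.16×0.598 = 2.68 mol/dm³; Y_N = C_N/C_{M0} = 0.519.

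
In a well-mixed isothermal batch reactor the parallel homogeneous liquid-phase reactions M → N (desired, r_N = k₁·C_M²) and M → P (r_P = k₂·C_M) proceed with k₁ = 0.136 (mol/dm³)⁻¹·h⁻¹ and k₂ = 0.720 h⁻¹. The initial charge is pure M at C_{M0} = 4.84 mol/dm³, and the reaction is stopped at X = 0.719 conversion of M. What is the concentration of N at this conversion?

1.25 mol/dm³

C_M = C_{M0}(1−X) = 1.360 mol/dm³.
Along a PFR/batch, dC_P/dC_M = −r_P/(r_N+r_P) = −k₂/(k₂+k₁·C_M).
Integrating from C_{M0} to C_M: C_P = (0.720/0.136)·ln[(0.720+0.136·4.84)/(0.720+0.136·1.36)] = 5.294·ln(1.378/0.9050) = 2.227 mol/dm³.
Then C_N = (C_{M0}−C_M) − C_P = 3.480 − 2.227 = 1.253 mol/dm³.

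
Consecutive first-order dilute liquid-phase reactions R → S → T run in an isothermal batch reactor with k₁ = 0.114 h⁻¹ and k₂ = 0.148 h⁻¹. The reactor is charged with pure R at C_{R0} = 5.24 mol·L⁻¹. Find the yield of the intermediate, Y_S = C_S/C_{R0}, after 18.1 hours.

0.196

Solving the coupled first-order balances gives C_S(t) = [k₁/(k₂−k₁)]·C_{R0}·(e^(−k₁t) − e^(−k₂t)).
e^(−k₁t) = e^(−0.114×18.1) = e^(−2.063) = 0.1270; e^(−k₂t) = e^(−2.679) = 0.06865.
C_S = 0.114×5.24/(0.148−0.114) × (0.1270−0.06865) = 17.57×0.05838 = 1.026 mol·L⁻¹.
Y_S = C_S/C_{R0} = 1.026/5.24 = 0.196.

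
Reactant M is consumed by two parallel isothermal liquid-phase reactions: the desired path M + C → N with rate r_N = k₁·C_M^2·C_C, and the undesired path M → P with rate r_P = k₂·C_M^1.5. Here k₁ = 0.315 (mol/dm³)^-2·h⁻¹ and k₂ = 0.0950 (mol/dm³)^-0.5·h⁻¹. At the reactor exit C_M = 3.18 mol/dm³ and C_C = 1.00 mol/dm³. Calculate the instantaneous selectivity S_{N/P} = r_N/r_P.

5.91

S_{N/P} = r_N/r_P = (k₁·C_M^2·C_C)/(k₂·C_M^1.5) = (k₁/k₂)·C_M^0.5·C_C.
= (0.315×3.180^2×1.000) / (0.0950×3.180^1.5) = 3.185/0.5387 = 5.91.
Since the desired path is higher order in M, keeping C_M high (PFR or concentrated feed) favours N.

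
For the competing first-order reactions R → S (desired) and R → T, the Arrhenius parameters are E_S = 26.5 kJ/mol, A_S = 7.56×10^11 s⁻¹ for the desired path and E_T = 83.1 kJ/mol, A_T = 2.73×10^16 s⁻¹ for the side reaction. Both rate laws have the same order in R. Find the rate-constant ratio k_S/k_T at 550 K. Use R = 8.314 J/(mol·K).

6.58

With equal orders, S_{S/T} = k_S/k_T = (A_S/A_T)·exp[(E_T−E_S)/(RT)].
(E_T−E_S)/(RT) = (83.1−26.5)×10³/(8.314×550) = 56600/4573 = 12.38.
k_S/k_T = (7.56×10^11/2.73×10^16)·exp(12.38) = 2.769×10^-5 × 2.375×10^5 = 6.58.
Since E_S < E_T, lowering the temperature improves selectivity toward S.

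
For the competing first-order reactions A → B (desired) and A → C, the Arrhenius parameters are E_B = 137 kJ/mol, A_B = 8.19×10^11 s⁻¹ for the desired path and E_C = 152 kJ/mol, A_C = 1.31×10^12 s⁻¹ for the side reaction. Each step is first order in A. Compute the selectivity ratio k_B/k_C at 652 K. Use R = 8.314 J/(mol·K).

Since both paths have the same order in A, the concentration cancels and S_{B/C} = k_B/k_C = (A_B/A_C)·exp[(E_C−E_B)/(RT)].
(E_C−E_B)/(RT) = (152−137)×10³/(8.314×652) = 15000/5421 = 2.767.
k_B/k_C = (8.19×10^11/1.31×10^12)·exp(2.767) = 0.6252 × 15.91 = 9.95.

9.95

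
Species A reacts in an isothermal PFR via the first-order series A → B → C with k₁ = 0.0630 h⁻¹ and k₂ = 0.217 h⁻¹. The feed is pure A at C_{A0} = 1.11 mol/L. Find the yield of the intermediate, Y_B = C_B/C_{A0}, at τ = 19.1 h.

For first-order series with pure A initially, C_B(τ) = k₁C_{A0}/(k₂−k₁)·(e^(−k₁τ) − e^(−k₂τ)).
e^(−k₁τ) = e^(−0.0630×19.1) = e^(−1.203) = 0.3002; e^(−k₂τ) = e^(−4.145) = 0.01585.
C_B = 0.0630×1.11/(0.217−0.0630) × (0.3002−0.01585) = 0.4541×0.2844 = 0.1291 mol/L.
Y_B = C_B/C_{A0} = 0.1291/1.11 = 0.116.

0.116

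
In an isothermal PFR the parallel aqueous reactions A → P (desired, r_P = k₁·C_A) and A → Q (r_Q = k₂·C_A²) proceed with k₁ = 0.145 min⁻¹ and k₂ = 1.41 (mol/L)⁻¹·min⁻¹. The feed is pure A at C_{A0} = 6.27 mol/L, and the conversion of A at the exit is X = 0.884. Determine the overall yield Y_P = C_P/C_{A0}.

0.0334

C_A = C_{A0}(1−X) = 0.7273 mol/L.
Along a PFR/batch, dC_P/dC_A = −r_P/(r_P+r_Q) = −k₁/(k₁+k₂·C_A).
Integrating from C_{A0} to C_A: C_P = (0.145/1.41)·ln[(0.145+1.41·6.27)/(0.145+1.41·0.727)] = 0.1028·ln(8.986/1.171) = 0.2096 mol/L.
Y_P = C_P/C_{A0} = 0.2096/6.27 = 0.0334.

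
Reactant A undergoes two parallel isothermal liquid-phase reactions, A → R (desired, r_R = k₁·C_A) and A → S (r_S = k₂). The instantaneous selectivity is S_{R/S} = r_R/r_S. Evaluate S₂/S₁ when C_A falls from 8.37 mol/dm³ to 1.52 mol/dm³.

0.182

S_{R/S} = (k₁/k₂)·C_A, so S₂/S₁ = (C_{A,2}/C_{A,1}).
= 1.52/8.37 = 0.182.
Selectivity toward R falls as C_A falls — high-concentration operation is favoured.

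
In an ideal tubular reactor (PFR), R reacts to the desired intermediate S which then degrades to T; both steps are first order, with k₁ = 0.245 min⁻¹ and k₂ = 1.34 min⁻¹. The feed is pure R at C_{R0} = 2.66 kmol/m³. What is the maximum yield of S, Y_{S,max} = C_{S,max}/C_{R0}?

0.125

Evaluating C_S at τ_opt = ln(k₂/k₁)/(k₂−k₁) gives C_{S,max}/C_{R0} = (k₁/k₂)^[k₂/(k₂−k₁)].
= (0.245/1.34)^(1.34/(1.34−0.245)) = (0.1828)^(1.224) = 0.1250.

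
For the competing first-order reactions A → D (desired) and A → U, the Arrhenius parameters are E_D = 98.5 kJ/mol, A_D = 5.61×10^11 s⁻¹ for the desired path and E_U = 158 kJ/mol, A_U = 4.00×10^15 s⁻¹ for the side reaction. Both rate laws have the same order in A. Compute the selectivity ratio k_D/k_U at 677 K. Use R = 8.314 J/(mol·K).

Since both paths have the same order in A, the concentration cancels and S_{D/U} = k_D/k_U = (A_D/A_U)·exp[(E_U−E_D)/(RT)].
(E_U−E_D)/(RT) = (158−98.5)×10³/(8.314×677) = 59500/5629 = 10.57.
k_D/k_U = (5.61×10^11/4.00×10^15)·exp(10.57) = 1.402×10^-4 × 38990 = 5.47.
Since E_D < E_U, lowering the temperature improves selectivity toward D.

5.47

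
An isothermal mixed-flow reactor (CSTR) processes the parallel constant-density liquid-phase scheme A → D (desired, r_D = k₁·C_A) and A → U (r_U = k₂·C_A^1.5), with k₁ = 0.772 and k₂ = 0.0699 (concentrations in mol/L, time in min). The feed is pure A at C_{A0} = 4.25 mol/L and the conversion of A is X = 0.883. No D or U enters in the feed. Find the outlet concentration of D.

Exit C_A = C_{A0}(1−X) = 4.25×0.117 = 0.4972 mol/L.
In a CSTR the entire volume is at exit conditions, so r_D = 0.772×0.4972 = 0.3839 and r_U = 0.0699×0.4972^1.5 = 0.02451.
Fraction of consumed A going to D: r_D/(r_D+r_U) = 0.9400.
C_D = 0.9400·C_{A0}·X = 0.9400×4.25×0.883 = 3.53 mol/L.

3.53 mol/L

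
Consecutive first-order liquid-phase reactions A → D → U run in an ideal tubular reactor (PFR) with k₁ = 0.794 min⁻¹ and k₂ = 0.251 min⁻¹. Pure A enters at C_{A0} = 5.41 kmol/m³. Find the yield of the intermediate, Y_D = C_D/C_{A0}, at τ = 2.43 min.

0.582

For first-order series with pure A initially, C_D(τ) = k₁C_{A0}/(k₂−k₁)·(e^(−k₁τ) − e^(−k₂τ)).
e^(−k₁τ) = e^(−0.794×2.43) = e^(−1.929) = 0.1452; e^(−k₂τ) = e^(−0.6099) = 0.5434.
C_D = 0.794×5.41/(0.251−0.794) × (0.1452−0.5434) = (-7.911)×(-0.3982) = 3.150 kmol/m³.
Y_D = C_D/C_{A0} = 3.150/5.41 = 0.582.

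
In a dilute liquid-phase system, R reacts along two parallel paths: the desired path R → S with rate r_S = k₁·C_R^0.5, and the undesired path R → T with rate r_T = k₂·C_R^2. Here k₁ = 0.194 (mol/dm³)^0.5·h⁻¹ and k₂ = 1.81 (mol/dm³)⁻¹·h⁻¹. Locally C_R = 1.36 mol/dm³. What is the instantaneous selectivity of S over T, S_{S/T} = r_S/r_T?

0.0676

S_{S/T} = r_S/r_T = (k₁·C_R^0.5)/(k₂·C_R^2) = (k₁/k₂)·C_R^-1.5.
= (0.194×1.360^0.5) / (1.81×1.360^2) = 0.2262/3.348 = 0.0676.
The undesired path is higher order in R, so low C_R (CSTR or dilute feed) favours S.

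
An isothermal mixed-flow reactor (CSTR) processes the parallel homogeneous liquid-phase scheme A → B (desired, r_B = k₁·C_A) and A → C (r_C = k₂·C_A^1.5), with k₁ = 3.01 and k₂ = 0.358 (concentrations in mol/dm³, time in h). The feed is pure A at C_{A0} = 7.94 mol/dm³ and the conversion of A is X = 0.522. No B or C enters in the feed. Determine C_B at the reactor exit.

3.36 mol/dm³

Exit C_A = C_{A0}(1−X) = 7.94×0.478 = 3.795 mol/dm³.
In a CSTR the entire volume is at exit conditions, so r_B = 3.01×3.795 = 11.42 and r_C = 0.358×3.795^1.5 = 2.647.
Fraction of consumed A going to B: r_B/(r_B+r_C) = 0.8119.
C_B = 0.8119·C_{A0}·X = 0.8119×7.94×0.522 = 3.36 mol/dm³.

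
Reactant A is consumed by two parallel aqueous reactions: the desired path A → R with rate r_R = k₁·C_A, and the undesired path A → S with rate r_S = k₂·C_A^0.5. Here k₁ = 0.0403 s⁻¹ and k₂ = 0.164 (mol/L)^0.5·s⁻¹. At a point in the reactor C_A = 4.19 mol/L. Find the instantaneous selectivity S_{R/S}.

0.503

S_{R/S} = r_R/r_S = (k₁·C_A)/(k₂·C_A^0.5) = (k₁/k₂)·C_A^0.5.
= (0.0403×4.190) / (0.164×4.190^0.5) = 0.1689/0.3357 = 0.503.
Since the desired path is higher order in A, keeping C_A high (PFR or concentrated feed) favours R.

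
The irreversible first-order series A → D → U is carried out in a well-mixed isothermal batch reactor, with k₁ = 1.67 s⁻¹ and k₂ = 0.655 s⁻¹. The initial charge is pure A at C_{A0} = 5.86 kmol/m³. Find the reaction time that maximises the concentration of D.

0.922 s

The intermediate peaks when r₁ = r₂, i.e. k₁e^(−k₁t) = k₂e^(−k₂t), giving t_opt = ln(k₂/k₁)/(k₂−k₁).
= ln(0.655/1.67)/(0.655−1.67) = ln(0.3922)/-1.015 = -0.9359/-1.015 = 0.922 s.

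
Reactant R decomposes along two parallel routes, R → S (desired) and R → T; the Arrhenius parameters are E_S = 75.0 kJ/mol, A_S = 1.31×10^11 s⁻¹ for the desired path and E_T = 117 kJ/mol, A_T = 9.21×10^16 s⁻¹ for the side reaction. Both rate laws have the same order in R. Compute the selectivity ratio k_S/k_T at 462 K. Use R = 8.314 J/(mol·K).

With equal orders, S_{S/T} = k_S/k_T = (A_S/A_T)·exp[(E_T−E_S)/(RT)].
(E_T−E_S)/(RT) = (117−75.0)×10³/(8.314×462) = 42000/3841 = 10.93.
k_S/k_T = (1.31×10^11/9.21×10^16)·exp(10.93) = 1.422×10^-6 × 56076 = 0.0798.
Since E_S < E_T, lowering the temperature improves selectivity toward S.

0.0798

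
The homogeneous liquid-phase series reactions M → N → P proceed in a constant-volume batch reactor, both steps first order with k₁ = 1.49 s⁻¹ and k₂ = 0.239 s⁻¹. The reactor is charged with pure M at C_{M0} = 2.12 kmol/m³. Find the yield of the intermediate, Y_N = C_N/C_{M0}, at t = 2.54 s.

For first-order series with pure M initially, C_N(t) = k₁C_{M0}/(k₂−k₁)·(e^(−k₁t) − e^(−k₂t)).
e^(−k₁t) = e^(−1.49×2.54) = e^(−3.785) = 0.02272; e^(−k₂t) = e^(−0.6071) = 0.5450.
C_N = 1.49×2.12/(0.239−1.49) × (0.02272−0.5450) = (-2.525)×(-0.5222) = 1.319 kmol/m³.
Y_N = C_N/C_{M0} = 1.319/2.12 = 0.622.

0.622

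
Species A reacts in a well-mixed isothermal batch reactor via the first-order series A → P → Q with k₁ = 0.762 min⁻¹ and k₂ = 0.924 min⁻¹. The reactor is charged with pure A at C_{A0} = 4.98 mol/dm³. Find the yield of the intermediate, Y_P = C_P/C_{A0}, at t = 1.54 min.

0.321

Solving the coupled first-order balances gives C_P(t) = [k₁/(k₂−k₁)]·C_{A0}·(e^(−k₁t) − e^(−k₂t)).
e^(−k₁t) = e^(−0.762×1.54) = e^(−1.173) = 0.3093; e^(−k₂t) = e^(−1.423) = 0.2410.
C_P = 0.762×4.98/(0.924−0.762) × (0.3093−0.2410) = 23.42×0.06829 = 1.600 mol/dm³.
Y_P = C_P/C_{A0} = 1.600/4.98 = 0.321.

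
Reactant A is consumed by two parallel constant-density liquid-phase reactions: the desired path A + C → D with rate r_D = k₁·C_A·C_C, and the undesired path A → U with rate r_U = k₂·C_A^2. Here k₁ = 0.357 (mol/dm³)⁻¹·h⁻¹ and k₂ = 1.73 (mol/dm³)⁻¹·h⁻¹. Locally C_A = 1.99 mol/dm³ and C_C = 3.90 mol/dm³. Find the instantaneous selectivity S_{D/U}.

0.404

S_{D/U} = r_D/r_U = (k₁·C_A·C_C)/(k₂·C_A^2) = (k₁/k₂)·C_A⁻¹·C_C.
= (0.357×1.990×3.900) / (1.73×1.990^2) = 2.771/6.851 = 0.404.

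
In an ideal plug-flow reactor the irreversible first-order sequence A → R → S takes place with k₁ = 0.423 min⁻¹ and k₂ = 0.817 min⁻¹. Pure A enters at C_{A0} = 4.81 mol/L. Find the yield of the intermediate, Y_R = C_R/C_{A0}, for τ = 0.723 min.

0.196

The intermediate concentration in a first-order A→B→C sequence is C_R = k₁C_{A0}(e^(−k₁τ) − e^(−k₂τ))/(k₂−k₁).
e^(−k₁τ) = e^(−0.423×0.723) = e^(−0.3058) = 0.7365; e^(−k₂τ) = e^(−0.5907) = 0.5539.
C_R = 0.423×4.81/(0.817−0.423) × (0.7365−0.5539) = 5.164×0.1826 = 0.9428 mol/L.
Y_R = C_R/C_{A0} = 0.9428/4.81 = 0.196.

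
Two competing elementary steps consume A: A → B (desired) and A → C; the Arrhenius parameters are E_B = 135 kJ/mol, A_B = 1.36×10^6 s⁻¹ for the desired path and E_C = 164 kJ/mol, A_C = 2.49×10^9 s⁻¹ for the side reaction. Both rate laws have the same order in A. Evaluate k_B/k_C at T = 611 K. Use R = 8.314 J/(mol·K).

k_B/k_C = (A_B/A_C)·exp[−(E_B−E_C)/(RT)] = (A_B/A_C)·exp[(E_C−E_B)/(RT)].
(E_C−E_B)/(RT) = (164−135)×10³/(8.314×611) = 29000/5080 = 5.709.
k_B/k_C = (1.36×10^6/2.49×10^9)·exp(5.709) = 5.462×10^-4 × 301.5 = 0.165.

0.165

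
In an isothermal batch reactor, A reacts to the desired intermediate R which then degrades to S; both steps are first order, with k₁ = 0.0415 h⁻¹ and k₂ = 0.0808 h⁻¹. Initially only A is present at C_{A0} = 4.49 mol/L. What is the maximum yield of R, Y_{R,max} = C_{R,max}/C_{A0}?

For a first-order series the maximum intermediate yield is C_{R,max}/C_{A0} = (k₁/k₂)^[k₂/(k₂−k₁)].
= (0.0415/0.0808)^(0.0808/(0.0808−0.0415)) = (0.5136)^(2.056) = 0.2541.

0.254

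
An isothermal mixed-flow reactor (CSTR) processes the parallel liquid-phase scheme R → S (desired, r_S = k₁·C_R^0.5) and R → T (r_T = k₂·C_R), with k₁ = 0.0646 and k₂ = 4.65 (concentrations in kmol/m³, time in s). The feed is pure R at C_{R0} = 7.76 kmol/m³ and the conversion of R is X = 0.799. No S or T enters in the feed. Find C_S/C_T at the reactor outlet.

Exit C_R = C_{R0}(1−X) = 7.76×0.201 = 1.560 kmol/m³.
A CSTR operates uniformly at the exit composition, giving r_S = 0.08068 and r_T = 7.253 (each k·C_R^n at C_R = 1.560).
Overall selectivity = C_S/C_T = r_Sτ/(r_Tτ) = r_S/r_T = 0.0111.

0.0111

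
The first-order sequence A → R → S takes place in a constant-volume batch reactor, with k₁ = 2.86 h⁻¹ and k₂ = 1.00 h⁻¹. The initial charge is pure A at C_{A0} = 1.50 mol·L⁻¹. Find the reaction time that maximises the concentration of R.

0.565 h

The intermediate peaks when r₁ = r₂, i.e. k₁e^(−k₁t) = k₂e^(−k₂t), giving t_opt = ln(k₂/k₁)/(k₂−k₁).
= ln(1.00/2.86)/(1.00−2.86) = ln(0.3497)/-1.860 = -1.051/-1.860 = 0.565 h.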